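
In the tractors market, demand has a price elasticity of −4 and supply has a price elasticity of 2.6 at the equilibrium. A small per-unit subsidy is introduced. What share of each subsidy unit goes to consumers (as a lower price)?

For a small subsidy around the equilibrium, the benefit split depends on the relative slopes, which at a point are proportional to the elasticities.
Buyer share = εs/(εs + |εd|) = 2.6/(2.6 + 4) = 13/33; seller share = |εd|/(εs + |εd|) = 20/33.

Consumer share = 13/33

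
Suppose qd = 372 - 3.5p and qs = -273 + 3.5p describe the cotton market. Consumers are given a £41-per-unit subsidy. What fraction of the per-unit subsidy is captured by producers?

Producer share = 0.5

Pre-subsidy: 372 - 3.5p = -273 + 3.5p gives p* = 645/7, q* = 49.5.
With the rebate, buyers effectively pay pb = ps − 41, where ps is the price sellers receive.
Demand in terms of ps becomes qd = 372 − 3.5(ps − 41) = 515.5 - 3.5ps. Setting this equal to supply: 515.5 - 3.5ps = -273 + 3.5ps, so ps = 1577/14.
Buyers pay pb = 1577/14 − 41 = 1003/14; q' = -273 + 3.5·(1577/14) = 121.25.
Buyers' price falls by p* − pb = 645/7 − 1003/14 = 20.5; sellers' price rises by ps − p* = 1577/14 − 645/7 = 20.5.
So producers capture 20.5/41 = 0.5 of each unit of subsidy.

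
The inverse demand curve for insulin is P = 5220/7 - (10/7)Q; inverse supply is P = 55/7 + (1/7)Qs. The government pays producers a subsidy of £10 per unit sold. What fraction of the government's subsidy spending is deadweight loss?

Pre-subsidy: 5220/7 - (10/7)Q = 55/7 + (1/7)Q gives Q* = 5165/11 and P* = 5770/77.
With the subsidy, sellers receive Ps = Pb + 10 for each unit, where Pb is the price buyers pay.
On the curves, Pb = 5220/7 - (10/7)Q and Ps = 55/7 + (1/7)Q; the wedge Ps − Pb = 10 gives 55/7 + (1/7)Q − (5220/7 - (10/7)Q) = 10, so Q' = 5235/11.
Then Pb = 5220/7 − (10/7)·(5235/11) = 5070/77 and Ps = 55/7 + (1/7)·(5235/11) = 5840/77.
ΔCS = ½(5165/11 + 5235/11)(5770/77 − 5070/77) = 520000/121; ΔPS = ½(5165/11 + 5235/11)(5840/77 − 5770/77) = 52000/121.
Government spending = 10 × 5235/11 = 52350/11.
DWL = ½ × 10 × (5235/11 − 5165/11) = 350/11; fraction = (350/11) / (52350/11) = 7/1047.

DWL / government spending = 7/1047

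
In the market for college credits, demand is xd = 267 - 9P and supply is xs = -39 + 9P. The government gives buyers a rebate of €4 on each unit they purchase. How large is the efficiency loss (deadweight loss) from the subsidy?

Pre-subsidy: 267 - 9P = -39 + 9P gives P* = 17, x* = 114.
With the rebate, buyers effectively pay Pb = Ps − 4, where Ps is the price sellers receive.
Demand in terms of Ps becomes xd = 267 − 9(Ps − 4) = 303 - 9Ps. Setting this equal to supply: 303 - 9Ps = -39 + 9Ps, so Ps = 19.
Buyers pay Pb = 19 − 4 = 15; x' = -39 + 9·19 = 132.
The subsidy expands output by 132 − 114 = 18 past the efficient level; on those units the gap between marginal cost and willingness to pay runs from 0 up to 4.
DWL = ½ × 4 × 18 = 36.

Deadweight loss = €36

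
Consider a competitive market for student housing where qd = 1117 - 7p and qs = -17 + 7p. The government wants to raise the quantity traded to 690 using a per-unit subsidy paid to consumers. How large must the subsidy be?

At q = 690, invert demand for the buyer price: pb = (1117 − 690)/7 = 61; invert supply for the seller price: ps = (690 − (-17))/7 = 101.
The subsidy must fill the gap: s = ps − pb = 101 − 61 = 40.

Required subsidy s = 40 per unit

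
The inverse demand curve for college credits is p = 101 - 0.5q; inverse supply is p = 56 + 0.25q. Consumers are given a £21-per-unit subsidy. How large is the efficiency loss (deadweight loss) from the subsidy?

Pre-subsidy: 101 - 0.5q = 56 + 0.25q gives q* = 60 and p* = 71.
With the rebate, buyers effectively pay pb = ps − 21, where ps is the price sellers receive.
On the curves, pb = 101 - 0.5q and ps = 56 + 0.25q; the wedge ps − pb = 21 gives 56 + 0.25q − (101 - 0.5q) = 21, so q' = 88.
Then pb = 101 − 0.5·88 = 57 and ps = 56 + 0.25·88 = 78.
The subsidy expands output by 88 − 60 = 28 past the efficient level; on those units the gap between marginal cost and willingness to pay runs from 0 up to 21.
DWL = ½ × 21 × 28 = 294.

Deadweight loss = £294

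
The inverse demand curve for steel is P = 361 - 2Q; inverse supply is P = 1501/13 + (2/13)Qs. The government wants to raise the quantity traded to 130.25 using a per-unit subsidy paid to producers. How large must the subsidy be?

At Q = 130.25, from the demand curve buyers pay Pb = 361 − 2·130.25 = 100.5; from the supply curve sellers need Ps = 1501/13 + (2/13)·130.25 = 135.5.
The subsidy must fill the gap: s = Ps − Pb = 135.5 − 100.5 = 35.

Required subsidy s = 35 per unit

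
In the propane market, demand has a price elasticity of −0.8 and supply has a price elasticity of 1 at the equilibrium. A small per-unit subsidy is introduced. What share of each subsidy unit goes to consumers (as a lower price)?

For a small subsidy around the equilibrium, the benefit split depends on the relative slopes, which at a point are proportional to the elasticities.
Buyer share = εs/(εs + |εd|) = 1/(1 + 0.8) = 5/9; seller share = |εd|/(εs + |εd|) = 4/9.

Consumer share = 5/9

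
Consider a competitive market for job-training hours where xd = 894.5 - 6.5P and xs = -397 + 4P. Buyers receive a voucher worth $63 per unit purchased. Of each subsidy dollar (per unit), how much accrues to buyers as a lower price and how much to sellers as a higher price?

Buyers gain $24 per unit; sellers gain $39 per unit

Pre-subsidy: 894.5 - 6.5P = -397 + 4P gives P* = 123, x* = 95.
With the rebate, buyers effectively pay Pb = Ps − 63, where Ps is the price sellers receive.
Demand in terms of Ps becomes xd = 894.5 − 6.5(Ps − 63) = 1304 - 6.5Ps. Setting this equal to supply: 1304 - 6.5Ps = -397 + 4Ps, so Ps = 162.
Buyers pay Pb = 162 − 63 = 99; x' = -397 + 4·162 = 251.
Buyers' price falls by P* − Pb = 123 − 99 = 24; sellers' price rises by Ps − P* = 162 − 123 = 39.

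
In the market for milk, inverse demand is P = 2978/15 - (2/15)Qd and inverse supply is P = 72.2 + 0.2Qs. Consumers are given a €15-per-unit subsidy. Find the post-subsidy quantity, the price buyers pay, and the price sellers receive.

Q' = 424; buyers pay €142; sellers receive €157

Pre-subsidy: 2978/15 - (2/15)Q = 72.2 + 0.2Q gives Q* = 379 and P* = 148.
With the rebate, buyers effectively pay Pb = Ps − 15, where Ps is the price sellers receive.
On the curves, Pb = 2978/15 - (2/15)Q and Ps = 72.2 + 0.2Q; the wedge Ps − Pb = 15 gives 72.2 + 0.2Q − (2978/15 - (2/15)Q) = 15, so Q' = 424.
Then Pb = 2978/15 − (2/15)·424 = 142 and Ps = 72.2 + 0.2·424 = 157.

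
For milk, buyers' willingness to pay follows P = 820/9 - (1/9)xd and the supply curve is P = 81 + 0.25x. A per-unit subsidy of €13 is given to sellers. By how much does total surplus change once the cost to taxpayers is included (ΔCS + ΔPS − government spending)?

Pre-subsidy: 820/9 - (1/9)x = 81 + 0.25x gives x* = 28 and P* = 88.
With the subsidy, sellers receive Ps = Pb + 13 for each unit, where Pb is the price buyers pay.
On the curves, Pb = 820/9 - (1/9)x and Ps = 81 + 0.25x; the wedge Ps − Pb = 13 gives 81 + 0.25x − (820/9 - (1/9)x) = 13, so x' = 64.
Then Pb = 820/9 − (1/9)·64 = 84 and Ps = 81 + 0.25·64 = 97.
ΔCS = ½(28 + 64)(88 − 84) = 184; ΔPS = ½(28 + 64)(97 − 88) = 414.
Government spending = 13 × 64 = 832.
Net change = 184 + 414 − 832 = -234. The loss equals the DWL triangle ½·13·36.

Net change in total surplus = -€234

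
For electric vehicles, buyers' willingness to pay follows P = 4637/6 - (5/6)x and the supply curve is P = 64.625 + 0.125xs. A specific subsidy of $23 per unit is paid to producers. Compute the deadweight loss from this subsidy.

Deadweight loss = $276

Pre-subsidy: 4637/6 - (5/6)x = 64.625 + 0.125x gives x* = 739 and P* = 157.
With the subsidy, sellers receive Ps = Pb + 23 for each unit, where Pb is the price buyers pay.
On the curves, Pb = 4637/6 - (5/6)x and Ps = 64.625 + 0.125x; the wedge Ps − Pb = 23 gives 64.625 + 0.125x − (4637/6 - (5/6)x) = 23, so x' = 763.
Then Pb = 4637/6 − (5/6)·763 = 137 and Ps = 64.625 + 0.125·763 = 160.
The subsidy expands output by 763 − 739 = 24 past the efficient level; on those units the gap between marginal cost and willingness to pay runs from 0 up to 23.
DWL = ½ × 23 × 24 = 276.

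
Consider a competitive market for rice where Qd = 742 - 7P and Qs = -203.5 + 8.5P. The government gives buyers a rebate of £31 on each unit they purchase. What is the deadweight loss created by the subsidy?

Pre-subsidy: 742 - 7P = -203.5 + 8.5P gives P* = 61, Q* = 315.
With the rebate, buyers effectively pay Pb = Ps − 31, where Ps is the price sellers receive.
Demand in terms of Ps becomes Qd = 742 − 7(Ps − 31) = 959 - 7Ps. Setting this equal to supply: 959 - 7Ps = -203.5 + 8.5Ps, so Ps = 75.
Buyers pay Pb = 75 − 31 = 44; Q' = -203.5 + 8.5·75 = 434.
The subsidy expands output by 434 − 315 = 119 past the efficient level; on those units the gap between marginal cost and willingness to pay runs from 0 up to 31.
DWL = ½ × 31 × 119 = 1844.5.

Deadweight loss = £1844.5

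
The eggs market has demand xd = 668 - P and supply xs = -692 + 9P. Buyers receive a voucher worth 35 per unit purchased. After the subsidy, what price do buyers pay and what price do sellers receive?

Pre-subsidy: 668 - P = -692 + 9P gives P* = 136, x* = 532.
With the rebate, buyers effectively pay Pb = Ps − 35, where Ps is the price sellers receive.
Demand in terms of Ps becomes xd = 668 − 1(Ps − 35) = 703 - Ps. Setting this equal to supply: 703 - Ps = -692 + 9Ps, so Ps = 139.5.
Buyers pay Pb = 139.5 − 35 = 104.5; x' = -692 + 9·139.5 = 563.5.

Buyers pay 104.5; sellers receive 139.5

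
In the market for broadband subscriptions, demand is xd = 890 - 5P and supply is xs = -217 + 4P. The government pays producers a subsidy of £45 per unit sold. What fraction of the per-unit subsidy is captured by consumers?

Pre-subsidy: 890 - 5P = -217 + 4P gives P* = 123, x* = 275.
With the subsidy, sellers receive Ps = Pb + 45 for each unit, where Pb is the price buyers pay.
Supply in terms of Pb becomes xs = -217 + 4(Pb + 45) = -37 + 4Pb. Setting this equal to demand: 890 - 5Pb = -37 + 4Pb, so Pb = 103.
Sellers receive Ps = 103 + 45 = 148; x' = 890 − 5·103 = 375.
Buyers' price falls by P* − Pb = 123 − 103 = 20; sellers' price rises by Ps − P* = 148 − 123 = 25.
So consumers capture 20/45 = 4/9 of each unit of subsidy.

Consumer share = 4/9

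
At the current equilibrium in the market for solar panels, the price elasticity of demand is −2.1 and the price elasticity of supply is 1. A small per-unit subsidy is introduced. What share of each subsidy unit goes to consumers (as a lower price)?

For a small subsidy around the equilibrium, the benefit split depends on the relative slopes, which at a point are proportional to the elasticities.
Buyer share = εs/(εs + |εd|) = 1/(1 + 2.1) = 10/31; seller share = |εd|/(εs + |εd|) = 21/31.

Consumer share = 10/31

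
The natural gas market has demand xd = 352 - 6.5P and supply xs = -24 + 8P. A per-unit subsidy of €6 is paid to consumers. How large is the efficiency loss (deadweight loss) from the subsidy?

Deadweight loss = 1872/29

Pre-subsidy: 352 - 6.5P = -24 + 8P gives P* = 752/29, x* = 5320/29.
With the rebate, buyers effectively pay Pb = Ps − 6, where Ps is the price sellers receive.
Demand in terms of Ps becomes xd = 352 − 6.5(Ps − 6) = 391 - 6.5Ps. Setting this equal to supply: 391 - 6.5Ps = -24 + 8Ps, so Ps = 830/29.
Buyers pay Pb = 830/29 − 6 = 656/29; x' = -24 + 8·(830/29) = 5944/29.
The subsidy expands output by 5944/29 − 5320/29 = 624/29 past the efficient level; on those units the gap between marginal cost and willingness to pay runs from 0 up to 6.
DWL = ½ × 6 × 624/29 = 1872/29.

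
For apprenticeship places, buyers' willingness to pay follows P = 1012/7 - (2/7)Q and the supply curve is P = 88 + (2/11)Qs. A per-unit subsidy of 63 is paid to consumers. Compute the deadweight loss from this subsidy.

Deadweight loss = 4244.625

Pre-subsidy: 1012/7 - (2/7)Q = 88 + (2/11)Q gives Q* = 121 and P* = 110.
With the rebate, buyers effectively pay Pb = Ps − 63, where Ps is the price sellers receive.
On the curves, Pb = 1012/7 - (2/7)Q and Ps = 88 + (2/11)Q; the wedge Ps − Pb = 63 gives 88 + (2/11)Q − (1012/7 - (2/7)Q) = 63, so Q' = 255.75.
Then Pb = 1012/7 − (2/7)·255.75 = 71.5 and Ps = 88 + (2/11)·255.75 = 134.5.
The subsidy expands output by 255.75 − 121 = 134.75 past the efficient level; on those units the gap between marginal cost and willingness to pay runs from 0 up to 63.
DWL = ½ × 63 × 134.75 = 4244.625.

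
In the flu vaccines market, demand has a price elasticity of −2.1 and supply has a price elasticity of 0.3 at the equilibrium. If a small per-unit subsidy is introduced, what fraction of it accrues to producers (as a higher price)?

Producer share = 0.875

For a small subsidy around the equilibrium, the benefit split depends on the relative slopes, which at a point are proportional to the elasticities.
Buyer share = εs/(εs + |εd|) = 0.3/(0.3 + 2.1) = 0.125; seller share = |εd|/(εs + |εd|) = 0.875.
So producers capture 0.875 of the subsidy.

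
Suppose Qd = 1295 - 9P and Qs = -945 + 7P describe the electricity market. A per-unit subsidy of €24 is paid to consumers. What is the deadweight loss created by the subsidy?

Deadweight loss = €1134

Pre-subsidy: 1295 - 9P = -945 + 7P gives P* = 140, Q* = 35.
With the rebate, buyers effectively pay Pb = Ps − 24, where Ps is the price sellers receive.
Demand in terms of Ps becomes Qd = 1295 − 9(Ps − 24) = 1511 - 9Ps. Setting this equal to supply: 1511 - 9Ps = -945 + 7Ps, so Ps = 153.5.
Buyers pay Pb = 153.5 − 24 = 129.5; Q' = -945 + 7·153.5 = 129.5.
The subsidy expands output by 129.5 − 35 = 94.5 past the efficient level; on those units the gap between marginal cost and willingness to pay runs from 0 up to 24.
DWL = ½ × 24 × 94.5 = 1134.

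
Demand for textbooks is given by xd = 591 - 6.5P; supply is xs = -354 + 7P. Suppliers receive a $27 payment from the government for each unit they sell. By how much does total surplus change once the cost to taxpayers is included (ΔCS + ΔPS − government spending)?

Pre-subsidy: 591 - 6.5P = -354 + 7P gives P* = 70, x* = 136.
With the subsidy, sellers receive Ps = Pb + 27 for each unit, where Pb is the price buyers pay.
Supply in terms of Pb becomes xs = -354 + 7(Pb + 27) = -165 + 7Pb. Setting this equal to demand: 591 - 6.5Pb = -165 + 7Pb, so Pb = 56.
Sellers receive Ps = 56 + 27 = 83; x' = 591 − 6.5·56 = 227.
ΔCS = ½(136 + 227)(70 − 56) = 2541; ΔPS = ½(136 + 227)(83 − 70) = 2359.5.
Government spending = 27 × 227 = 6129.
Net change = 2541 + 2359.5 − 6129 = -1228.5. The loss equals the DWL triangle ½·27·91.

Net change in total surplus = -$1228.5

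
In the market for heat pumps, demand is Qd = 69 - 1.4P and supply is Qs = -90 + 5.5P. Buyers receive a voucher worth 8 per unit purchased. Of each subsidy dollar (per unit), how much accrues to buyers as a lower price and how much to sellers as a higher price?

Pre-subsidy: 69 - 1.4P = -90 + 5.5P gives P* = 530/23, Q* = 845/23.
With the rebate, buyers effectively pay Pb = Ps − 8, where Ps is the price sellers receive.
Demand in terms of Ps becomes Qd = 69 − 1.4(Ps − 8) = 80.2 - 1.4Ps. Setting this equal to supply: 80.2 - 1.4Ps = -90 + 5.5Ps, so Ps = 74/3.
Buyers pay Pb = 74/3 − 8 = 50/3; Q' = -90 + 5.5·(74/3) = 137/3.
Buyers' price falls by P* − Pb = 530/23 − 50/3 = 440/69; sellers' price rises by Ps − P* = 74/3 − 530/23 = 112/69.

Buyers gain 440/69 per unit; sellers gain 112/69 per unit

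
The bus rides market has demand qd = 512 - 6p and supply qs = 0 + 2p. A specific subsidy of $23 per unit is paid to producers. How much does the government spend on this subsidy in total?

Government cost = $3737.5

Pre-subsidy: 512 - 6p = 0 + 2p gives p* = 64, q* = 128.
With the subsidy, sellers receive ps = pb + 23 for each unit, where pb is the price buyers pay.
Supply in terms of pb becomes qs = 0 + 2(pb + 23) = 46 + 2pb. Setting this equal to demand: 512 - 6pb = 46 + 2pb, so pb = 58.25.
Sellers receive ps = 58.25 + 23 = 81.25; q' = 512 − 6·58.25 = 162.5.
Government outlay = subsidy × quantity = 23 × 162.5 = 3737.5.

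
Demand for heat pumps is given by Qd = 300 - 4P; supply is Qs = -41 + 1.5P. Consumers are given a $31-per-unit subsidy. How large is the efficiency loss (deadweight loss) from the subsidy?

Deadweight loss = 5766/11

Pre-subsidy: 300 - 4P = -41 + 1.5P gives P* = 62, Q* = 52.
With the rebate, buyers effectively pay Pb = Ps − 31, where Ps is the price sellers receive.
Demand in terms of Ps becomes Qd = 300 − 4(Ps − 31) = 424 - 4Ps. Setting this equal to supply: 424 - 4Ps = -41 + 1.5Ps, so Ps = 930/11.
Buyers pay Pb = 930/11 − 31 = 589/11; Q' = -41 + 1.5·(930/11) = 944/11.
The subsidy expands output by 944/11 − 52 = 372/11 past the efficient level; on those units the gap between marginal cost and willingness to pay runs from 0 up to 31.
DWL = ½ × 31 × 372/11 = 5766/11.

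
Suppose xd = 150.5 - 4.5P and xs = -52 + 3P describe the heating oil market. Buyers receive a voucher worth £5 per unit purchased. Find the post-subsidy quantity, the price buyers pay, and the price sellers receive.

Pre-subsidy: 150.5 - 4.5P = -52 + 3P gives P* = 27, x* = 29.
With the rebate, buyers effectively pay Pb = Ps − 5, where Ps is the price sellers receive.
Demand in terms of Ps becomes xd = 150.5 − 4.5(Ps − 5) = 173 - 4.5Ps. Setting this equal to supply: 173 - 4.5Ps = -52 + 3Ps, so Ps = 30.
Buyers pay Pb = 30 − 5 = 25; x' = -52 + 3·30 = 38.

x' = 38; buyers pay £25; sellers receive £30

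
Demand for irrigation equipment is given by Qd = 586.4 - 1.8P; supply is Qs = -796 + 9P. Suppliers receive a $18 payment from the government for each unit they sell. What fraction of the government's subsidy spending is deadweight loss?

Pre-subsidy: 586.4 - 1.8P = -796 + 9P gives P* = 128, Q* = 356.
With the subsidy, sellers receive Ps = Pb + 18 for each unit, where Pb is the price buyers pay.
Supply in terms of Pb becomes Qs = -796 + 9(Pb + 18) = -634 + 9Pb. Setting this equal to demand: 586.4 - 1.8Pb = -634 + 9Pb, so Pb = 113.
Sellers receive Ps = 113 + 18 = 131; Q' = 586.4 − 1.8·113 = 383.
ΔCS = ½(356 + 383)(128 − 113) = 5542.5; ΔPS = ½(356 + 383)(131 − 128) = 1108.5.
Government spending = 18 × 383 = 6894.
DWL = ½ × 18 × (383 − 356) = 243; fraction = 243 / 6894 = 27/766.

DWL / government spending = 27/766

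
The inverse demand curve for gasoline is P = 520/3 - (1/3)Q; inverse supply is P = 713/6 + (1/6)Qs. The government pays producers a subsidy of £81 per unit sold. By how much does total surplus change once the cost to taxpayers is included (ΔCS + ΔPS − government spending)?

Net change in total surplus = -£6561

Pre-subsidy: 520/3 - (1/3)Q = 713/6 + (1/6)Q gives Q* = 109 and P* = 137.
With the subsidy, sellers receive Ps = Pb + 81 for each unit, where Pb is the price buyers pay.
On the curves, Pb = 520/3 - (1/3)Q and Ps = 713/6 + (1/6)Q; the wedge Ps − Pb = 81 gives 713/6 + (1/6)Q − (520/3 - (1/3)Q) = 81, so Q' = 271.
Then Pb = 520/3 − (1/3)·271 = 83 and Ps = 713/6 + (1/6)·271 = 164.
ΔCS = ½(109 + 271)(137 − 83) = 10260; ΔPS = ½(109 + 271)(164 − 137) = 5130.
Government spending = 81 × 271 = 21951.
Net change = 10260 + 5130 − 21951 = -6561. The loss equals the DWL triangle ½·81·162.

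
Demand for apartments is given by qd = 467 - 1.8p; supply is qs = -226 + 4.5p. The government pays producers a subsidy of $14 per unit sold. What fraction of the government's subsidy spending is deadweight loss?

DWL / government spending = 9/287

Pre-subsidy: 467 - 1.8p = -226 + 4.5p gives p* = 110, q* = 269.
With the subsidy, sellers receive ps = pb + 14 for each unit, where pb is the price buyers pay.
Supply in terms of pb becomes qs = -226 + 4.5(pb + 14) = -163 + 4.5pb. Setting this equal to demand: 467 - 1.8pb = -163 + 4.5pb, so pb = 100.
Sellers receive ps = 100 + 14 = 114; q' = 467 − 1.8·100 = 287.
ΔCS = ½(269 + 287)(110 − 100) = 2780; ΔPS = ½(269 + 287)(114 − 110) = 1112.
Government spending = 14 × 287 = 4018.
DWL = ½ × 14 × (287 − 269) = 126; fraction = 126 / 4018 = 9/287.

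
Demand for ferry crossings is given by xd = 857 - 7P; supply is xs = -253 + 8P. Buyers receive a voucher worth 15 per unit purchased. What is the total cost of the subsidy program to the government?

Pre-subsidy: 857 - 7P = -253 + 8P gives P* = 74, x* = 339.
With the rebate, buyers effectively pay Pb = Ps − 15, where Ps is the price sellers receive.
Demand in terms of Ps becomes xd = 857 − 7(Ps − 15) = 962 - 7Ps. Setting this equal to supply: 962 - 7Ps = -253 + 8Ps, so Ps = 81.
Buyers pay Pb = 81 − 15 = 66; x' = -253 + 8·81 = 395.
Government outlay = subsidy × quantity = 15 × 395 = 5925.

Government cost = 5925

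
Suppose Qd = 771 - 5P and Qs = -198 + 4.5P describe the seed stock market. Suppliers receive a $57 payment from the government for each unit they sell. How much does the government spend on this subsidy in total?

Pre-subsidy: 771 - 5P = -198 + 4.5P gives P* = 102, Q* = 261.
With the subsidy, sellers receive Ps = Pb + 57 for each unit, where Pb is the price buyers pay.
Supply in terms of Pb becomes Qs = -198 + 4.5(Pb + 57) = 58.5 + 4.5Pb. Setting this equal to demand: 771 - 5Pb = 58.5 + 4.5Pb, so Pb = 75.
Sellers receive Ps = 75 + 57 = 132; Q' = 771 − 5·75 = 396.
Government outlay = subsidy × quantity = 57 × 396 = 22572.

Government cost = $22572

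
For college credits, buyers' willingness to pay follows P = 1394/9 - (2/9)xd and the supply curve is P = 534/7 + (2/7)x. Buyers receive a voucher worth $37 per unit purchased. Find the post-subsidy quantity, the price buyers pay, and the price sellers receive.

x' = 227.59375; buyers pay $104.3125; sellers receive $141.3125

Pre-subsidy: 1394/9 - (2/9)x = 534/7 + (2/7)x gives x* = 154.75 and P* = 120.5.
With the rebate, buyers effectively pay Pb = Ps − 37, where Ps is the price sellers receive.
On the curves, Pb = 1394/9 - (2/9)x and Ps = 534/7 + (2/7)x; the wedge Ps − Pb = 37 gives 534/7 + (2/7)x − (1394/9 - (2/9)x) = 37, so x' = 227.59375.
Then Pb = 1394/9 − (2/9)·227.59375 = 104.3125 and Ps = 534/7 + (2/7)·227.59375 = 141.3125.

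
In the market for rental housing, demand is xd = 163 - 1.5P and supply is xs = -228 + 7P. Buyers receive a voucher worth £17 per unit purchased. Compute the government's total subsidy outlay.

Government cost = £1955

Pre-subsidy: 163 - 1.5P = -228 + 7P gives P* = 46, x* = 94.
With the rebate, buyers effectively pay Pb = Ps − 17, where Ps is the price sellers receive.
Demand in terms of Ps becomes xd = 163 − 1.5(Ps − 17) = 188.5 - 1.5Ps. Setting this equal to supply: 188.5 - 1.5Ps = -228 + 7Ps, so Ps = 49.
Buyers pay Pb = 49 − 17 = 32; x' = -228 + 7·49 = 115.
Government outlay = subsidy × quantity = 17 × 115 = 1955.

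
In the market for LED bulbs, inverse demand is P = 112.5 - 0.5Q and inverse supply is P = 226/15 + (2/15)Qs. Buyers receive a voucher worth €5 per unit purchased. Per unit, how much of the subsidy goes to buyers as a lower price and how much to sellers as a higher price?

Pre-subsidy: 112.5 - 0.5Q = 226/15 + (2/15)Q gives Q* = 2923/19 and P* = 676/19.
With the rebate, buyers effectively pay Pb = Ps − 5, where Ps is the price sellers receive.
On the curves, Pb = 112.5 - 0.5Q and Ps = 226/15 + (2/15)Q; the wedge Ps − Pb = 5 gives 226/15 + (2/15)Q − (112.5 - 0.5Q) = 5, so Q' = 3073/19.
Then Pb = 112.5 − 0.5·(3073/19) = 601/19 and Ps = 226/15 + (2/15)·(3073/19) = 696/19.
Buyers' price falls by P* − Pb = 676/19 − 601/19 = 75/19; sellers' price rises by Ps − P* = 696/19 − 676/19 = 20/19.

Buyers gain 75/19 per unit; sellers gain 20/19 per unit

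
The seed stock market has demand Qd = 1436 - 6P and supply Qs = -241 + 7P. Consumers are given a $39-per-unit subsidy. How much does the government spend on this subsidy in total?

Pre-subsidy: 1436 - 6P = -241 + 7P gives P* = 129, Q* = 662.
With the rebate, buyers effectively pay Pb = Ps − 39, where Ps is the price sellers receive.
Demand in terms of Ps becomes Qd = 1436 − 6(Ps − 39) = 1670 - 6Ps. Setting this equal to supply: 1670 - 6Ps = -241 + 7Ps, so Ps = 147.
Buyers pay Pb = 147 − 39 = 108; Q' = -241 + 7·147 = 788.
Government outlay = subsidy × quantity = 39 × 788 = 30732.

Government cost = $30732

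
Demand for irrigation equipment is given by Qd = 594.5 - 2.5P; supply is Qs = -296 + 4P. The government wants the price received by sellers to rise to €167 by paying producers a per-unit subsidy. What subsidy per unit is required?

At a seller price of 167, quantity supplied is -296 + 4·167 = 372.
Buyers absorb 372 only when they pay Pb with 594.5 − 2.5·Pb = 372, i.e. Pb = 89.
s = Ps − Pb = 167 − 89 = 78.

Required subsidy s = €78 per unit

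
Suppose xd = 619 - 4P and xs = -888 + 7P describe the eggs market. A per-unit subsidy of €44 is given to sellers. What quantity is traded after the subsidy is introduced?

Pre-subsidy: 619 - 4P = -888 + 7P gives P* = 137, x* = 71.
With the subsidy, sellers receive Ps = Pb + 44 for each unit, where Pb is the price buyers pay.
Supply in terms of Pb becomes xs = -888 + 7(Pb + 44) = -580 + 7Pb. Setting this equal to demand: 619 - 4Pb = -580 + 7Pb, so Pb = 109.
Sellers receive Ps = 109 + 44 = 153; x' = 619 − 4·109 = 183.

x' = 183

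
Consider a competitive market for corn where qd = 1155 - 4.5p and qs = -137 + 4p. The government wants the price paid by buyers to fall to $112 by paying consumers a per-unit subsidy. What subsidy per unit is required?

Required subsidy s = $85 per unit

At a buyer price of 112, quantity demanded is 1155 − 4.5·112 = 651.
Sellers supply 651 only when they receive ps with -137 + 4·ps = 651, i.e. ps = 197.
s = ps − pb = 197 − 112 = 85.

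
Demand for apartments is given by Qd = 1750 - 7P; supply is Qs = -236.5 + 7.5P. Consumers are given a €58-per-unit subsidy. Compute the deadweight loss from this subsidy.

Pre-subsidy: 1750 - 7P = -236.5 + 7.5P gives P* = 137, Q* = 791.
With the rebate, buyers effectively pay Pb = Ps − 58, where Ps is the price sellers receive.
Demand in terms of Ps becomes Qd = 1750 − 7(Ps − 58) = 2156 - 7Ps. Setting this equal to supply: 2156 - 7Ps = -236.5 + 7.5Ps, so Ps = 165.
Buyers pay Pb = 165 − 58 = 107; Q' = -236.5 + 7.5·165 = 1001.
The subsidy expands output by 1001 − 791 = 210 past the efficient level; on those units the gap between marginal cost and willingness to pay runs from 0 up to 58.
DWL = ½ × 58 × 210 = 6090.

Deadweight loss = €6090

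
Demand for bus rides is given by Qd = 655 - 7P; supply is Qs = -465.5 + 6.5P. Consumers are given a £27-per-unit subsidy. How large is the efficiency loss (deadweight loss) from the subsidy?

Deadweight loss = £1228.5

Pre-subsidy: 655 - 7P = -465.5 + 6.5P gives P* = 83, Q* = 74.
With the rebate, buyers effectively pay Pb = Ps − 27, where Ps is the price sellers receive.
Demand in terms of Ps becomes Qd = 655 − 7(Ps − 27) = 844 - 7Ps. Setting this equal to supply: 844 - 7Ps = -465.5 + 6.5Ps, so Ps = 97.
Buyers pay Pb = 97 − 27 = 70; Q' = -465.5 + 6.5·97 = 165.
The subsidy expands output by 165 − 74 = 91 past the efficient level; on those units the gap between marginal cost and willingness to pay runs from 0 up to 27.
DWL = ½ × 27 × 91 = 1228.5.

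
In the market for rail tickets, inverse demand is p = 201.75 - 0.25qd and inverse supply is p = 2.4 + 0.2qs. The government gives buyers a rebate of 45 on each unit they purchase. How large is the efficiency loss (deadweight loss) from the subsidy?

Deadweight loss = 2250

Pre-subsidy: 201.75 - 0.25q = 2.4 + 0.2q gives q* = 443 and p* = 91.
With the rebate, buyers effectively pay pb = ps − 45, where ps is the price sellers receive.
On the curves, pb = 201.75 - 0.25q and ps = 2.4 + 0.2q; the wedge ps − pb = 45 gives 2.4 + 0.2q − (201.75 - 0.25q) = 45, so q' = 543.
Then pb = 201.75 − 0.25·543 = 66 and ps = 2.4 + 0.2·543 = 111.
The subsidy expands output by 543 − 443 = 100 past the efficient level; on those units the gap between marginal cost and willingness to pay runs from 0 up to 45.
DWL = ½ × 45 × 100 = 2250.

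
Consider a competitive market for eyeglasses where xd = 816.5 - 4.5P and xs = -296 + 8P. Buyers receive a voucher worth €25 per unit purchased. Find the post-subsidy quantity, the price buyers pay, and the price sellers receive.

Pre-subsidy: 816.5 - 4.5P = -296 + 8P gives P* = 89, x* = 416.
With the rebate, buyers effectively pay Pb = Ps − 25, where Ps is the price sellers receive.
Demand in terms of Ps becomes xd = 816.5 − 4.5(Ps − 25) = 929 - 4.5Ps. Setting this equal to supply: 929 - 4.5Ps = -296 + 8Ps, so Ps = 98.
Buyers pay Pb = 98 − 25 = 73; x' = -296 + 8·98 = 488.

x' = 488; buyers pay €73; sellers receive €98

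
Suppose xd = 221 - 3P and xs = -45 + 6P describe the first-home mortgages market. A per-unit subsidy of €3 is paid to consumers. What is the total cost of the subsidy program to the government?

Government cost = €415

Pre-subsidy: 221 - 3P = -45 + 6P gives P* = 266/9, x* = 397/3.
With the rebate, buyers effectively pay Pb = Ps − 3, where Ps is the price sellers receive.
Demand in terms of Ps becomes xd = 221 − 3(Ps − 3) = 230 - 3Ps. Setting this equal to supply: 230 - 3Ps = -45 + 6Ps, so Ps = 275/9.
Buyers pay Pb = 275/9 − 3 = 248/9; x' = -45 + 6·(275/9) = 415/3.
Government outlay = subsidy × quantity = 3 × 415/3 = 415.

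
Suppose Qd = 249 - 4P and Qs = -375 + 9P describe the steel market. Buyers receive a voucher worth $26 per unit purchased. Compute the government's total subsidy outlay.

Pre-subsidy: 249 - 4P = -375 + 9P gives P* = 48, Q* = 57.
With the rebate, buyers effectively pay Pb = Ps − 26, where Ps is the price sellers receive.
Demand in terms of Ps becomes Qd = 249 − 4(Ps − 26) = 353 - 4Ps. Setting this equal to supply: 353 - 4Ps = -375 + 9Ps, so Ps = 56.
Buyers pay Pb = 56 − 26 = 30; Q' = -375 + 9·56 = 129.
Government outlay = subsidy × quantity = 26 × 129 = 3354.

Government cost = $3354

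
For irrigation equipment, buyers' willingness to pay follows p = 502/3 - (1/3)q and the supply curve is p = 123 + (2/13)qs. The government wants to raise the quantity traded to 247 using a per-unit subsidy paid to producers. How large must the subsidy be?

At q = 247, from the demand curve buyers pay pb = 502/3 − (1/3)·247 = 85; from the supply curve sellers need ps = 123 + (2/13)·247 = 161.
The subsidy must fill the gap: s = ps − pb = 161 − 85 = 76.

Required subsidy s = 76 per unit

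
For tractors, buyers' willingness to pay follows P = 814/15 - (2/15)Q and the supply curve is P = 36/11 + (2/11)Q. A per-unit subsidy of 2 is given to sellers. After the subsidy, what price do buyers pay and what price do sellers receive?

Pre-subsidy: 814/15 - (2/15)Q = 36/11 + (2/11)Q gives Q* = 4207/26 and P* = 425/13.
With the subsidy, sellers receive Ps = Pb + 2 for each unit, where Pb is the price buyers pay.
On the curves, Pb = 814/15 - (2/15)Q and Ps = 36/11 + (2/11)Q; the wedge Ps − Pb = 2 gives 36/11 + (2/11)Q − (814/15 - (2/15)Q) = 2, so Q' = 2186/13.
Then Pb = 814/15 − (2/15)·(2186/13) = 414/13 and Ps = 36/11 + (2/11)·(2186/13) = 440/13.

Buyers pay 414/13; sellers receive 440/13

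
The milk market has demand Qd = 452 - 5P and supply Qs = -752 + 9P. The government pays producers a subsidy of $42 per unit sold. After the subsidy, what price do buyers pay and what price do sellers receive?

Buyers pay $59; sellers receive $101

Pre-subsidy: 452 - 5P = -752 + 9P gives P* = 86, Q* = 22.
With the subsidy, sellers receive Ps = Pb + 42 for each unit, where Pb is the price buyers pay.
Supply in terms of Pb becomes Qs = -752 + 9(Pb + 42) = -374 + 9Pb. Setting this equal to demand: 452 - 5Pb = -374 + 9Pb, so Pb = 59.
Sellers receive Ps = 59 + 42 = 101; Q' = 452 − 5·59 = 157.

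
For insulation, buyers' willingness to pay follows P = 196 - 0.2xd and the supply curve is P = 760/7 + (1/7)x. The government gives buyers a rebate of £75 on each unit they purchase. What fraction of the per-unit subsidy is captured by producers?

Producer share = 5/12

Pre-subsidy: 196 - 0.2x = 760/7 + (1/7)x gives x* = 255 and P* = 145.
With the rebate, buyers effectively pay Pb = Ps − 75, where Ps is the price sellers receive.
On the curves, Pb = 196 - 0.2x and Ps = 760/7 + (1/7)x; the wedge Ps − Pb = 75 gives 760/7 + (1/7)x − (196 - 0.2x) = 75, so x' = 473.75.
Then Pb = 196 − 0.2·473.75 = 101.25 and Ps = 760/7 + (1/7)·473.75 = 176.25.
Buyers' price falls by P* − Pb = 145 − 101.25 = 43.75; sellers' price rises by Ps − P* = 176.25 − 145 = 31.25.
So producers capture 31.25/75 = 5/12 of each unit of subsidy.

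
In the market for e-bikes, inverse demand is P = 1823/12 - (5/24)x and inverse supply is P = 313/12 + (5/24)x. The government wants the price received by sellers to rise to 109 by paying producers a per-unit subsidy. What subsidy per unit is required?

Required subsidy s = 40 per unit

At a seller price of 109, quantity supplied is -125.2 + 4.8·109 = 398.
Buyers absorb 398 only when they pay Pb = 1823/12 − (5/24)·398 = 69.
s = Ps − Pb = 109 − 69 = 40.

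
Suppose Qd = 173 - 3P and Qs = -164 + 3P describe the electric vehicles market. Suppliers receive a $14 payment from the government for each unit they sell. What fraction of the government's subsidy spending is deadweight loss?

Pre-subsidy: 173 - 3P = -164 + 3P gives P* = 337/6, Q* = 4.5.
With the subsidy, sellers receive Ps = Pb + 14 for each unit, where Pb is the price buyers pay.
Supply in terms of Pb becomes Qs = -164 + 3(Pb + 14) = -122 + 3Pb. Setting this equal to demand: 173 - 3Pb = -122 + 3Pb, so Pb = 295/6.
Sellers receive Ps = 295/6 + 14 = 379/6; Q' = 173 − 3·(295/6) = 25.5.
ΔCS = ½(4.5 + 25.5)(337/6 − 295/6) = 105; ΔPS = ½(4.5 + 25.5)(379/6 − 337/6) = 105.
Government spending = 14 × 25.5 = 357.
DWL = ½ × 14 × (25.5 − 4.5) = 147; fraction = 147 / 357 = 7/17.

DWL / government spending = 7/17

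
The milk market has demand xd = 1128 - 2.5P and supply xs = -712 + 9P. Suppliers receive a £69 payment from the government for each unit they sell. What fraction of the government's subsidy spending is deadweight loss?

Pre-subsidy: 1128 - 2.5P = -712 + 9P gives P* = 160, x* = 728.
With the subsidy, sellers receive Ps = Pb + 69 for each unit, where Pb is the price buyers pay.
Supply in terms of Pb becomes xs = -712 + 9(Pb + 69) = -91 + 9Pb. Setting this equal to demand: 1128 - 2.5Pb = -91 + 9Pb, so Pb = 106.
Sellers receive Ps = 106 + 69 = 175; x' = 1128 − 2.5·106 = 863.
ΔCS = ½(728 + 863)(160 − 106) = 42957; ΔPS = ½(728 + 863)(175 − 160) = 11932.5.
Government spending = 69 × 863 = 59547.
DWL = ½ × 69 × (863 − 728) = 4657.5; fraction = 4657.5 / 59547 = 135/1726.

DWL / government spending = 135/1726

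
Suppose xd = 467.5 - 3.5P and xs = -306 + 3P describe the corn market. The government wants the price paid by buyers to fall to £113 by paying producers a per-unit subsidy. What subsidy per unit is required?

Required subsidy s = £13 per unit

At a buyer price of 113, quantity demanded is 467.5 − 3.5·113 = 72.
Sellers supply 72 only when they receive Ps with -306 + 3·Ps = 72, i.e. Ps = 126.
s = Ps − Pb = 126 − 113 = 13.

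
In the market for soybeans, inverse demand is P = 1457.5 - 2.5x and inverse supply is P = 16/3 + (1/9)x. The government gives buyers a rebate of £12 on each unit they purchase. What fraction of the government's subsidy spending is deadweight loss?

Pre-subsidy: 1457.5 - 2.5x = 16/3 + (1/9)x gives x* = 26139/47 and P* = 3155/47.
With the rebate, buyers effectively pay Pb = Ps − 12, where Ps is the price sellers receive.
On the curves, Pb = 1457.5 - 2.5x and Ps = 16/3 + (1/9)x; the wedge Ps − Pb = 12 gives 16/3 + (1/9)x − (1457.5 - 2.5x) = 12, so x' = 26355/47.
Then Pb = 1457.5 − 2.5·(26355/47) = 2615/47 and Ps = 16/3 + (1/9)·(26355/47) = 3179/47.
ΔCS = ½(26139/47 + 26355/47)(3155/47 − 2615/47) = 14173380/2209; ΔPS = ½(26139/47 + 26355/47)(3179/47 − 3155/47) = 629928/2209.
Government spending = 12 × 26355/47 = 316260/47.
DWL = ½ × 12 × (26355/47 − 26139/47) = 1296/47; fraction = (1296/47) / (316260/47) = 36/8785.

DWL / government spending = 36/8785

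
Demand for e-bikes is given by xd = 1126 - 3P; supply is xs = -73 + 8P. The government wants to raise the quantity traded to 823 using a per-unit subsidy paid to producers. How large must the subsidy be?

At x = 823, invert demand for the buyer price: Pb = (1126 − 823)/3 = 101; invert supply for the seller price: Ps = (823 − (-73))/8 = 112.
The subsidy must fill the gap: s = Ps − Pb = 112 − 101 = 11.

Required subsidy s = 11 per unit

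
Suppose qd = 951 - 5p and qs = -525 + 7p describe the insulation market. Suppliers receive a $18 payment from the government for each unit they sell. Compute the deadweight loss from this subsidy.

Pre-subsidy: 951 - 5p = -525 + 7p gives p* = 123, q* = 336.
With the subsidy, sellers receive ps = pb + 18 for each unit, where pb is the price buyers pay.
Supply in terms of pb becomes qs = -525 + 7(pb + 18) = -399 + 7pb. Setting this equal to demand: 951 - 5pb = -399 + 7pb, so pb = 112.5.
Sellers receive ps = 112.5 + 18 = 130.5; q' = 951 − 5·112.5 = 388.5.
The subsidy expands output by 388.5 − 336 = 52.5 past the efficient level; on those units the gap between marginal cost and willingness to pay runs from 0 up to 18.
DWL = ½ × 18 × 52.5 = 472.5.

Deadweight loss = $472.5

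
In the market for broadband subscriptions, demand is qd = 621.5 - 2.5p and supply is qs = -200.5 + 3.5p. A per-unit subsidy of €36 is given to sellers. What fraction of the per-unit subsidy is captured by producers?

Producer share = 5/12

Pre-subsidy: 621.5 - 2.5p = -200.5 + 3.5p gives p* = 137, q* = 279.
With the subsidy, sellers receive ps = pb + 36 for each unit, where pb is the price buyers pay.
Supply in terms of pb becomes qs = -200.5 + 3.5(pb + 36) = -74.5 + 3.5pb. Setting this equal to demand: 621.5 - 2.5pb = -74.5 + 3.5pb, so pb = 116.
Sellers receive ps = 116 + 36 = 152; q' = 621.5 − 2.5·116 = 331.5.
Buyers' price falls by p* − pb = 137 − 116 = 21; sellers' price rises by ps − p* = 152 − 137 = 15.
So producers capture 15/36 = 5/12 of each unit of subsidy.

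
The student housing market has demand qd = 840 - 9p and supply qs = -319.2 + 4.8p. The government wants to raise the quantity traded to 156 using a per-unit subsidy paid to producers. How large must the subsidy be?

At q = 156, invert demand for the buyer price: pb = (840 − 156)/9 = 76; invert supply for the seller price: ps = (156 − (-319.2))/4.8 = 99.
The subsidy must fill the gap: s = ps − pb = 99 − 76 = 23.

Required subsidy s = 23 per unit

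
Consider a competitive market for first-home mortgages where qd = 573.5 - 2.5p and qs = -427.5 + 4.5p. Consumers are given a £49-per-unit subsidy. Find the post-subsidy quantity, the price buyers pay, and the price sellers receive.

Pre-subsidy: 573.5 - 2.5p = -427.5 + 4.5p gives p* = 143, q* = 216.
With the rebate, buyers effectively pay pb = ps − 49, where ps is the price sellers receive.
Demand in terms of ps becomes qd = 573.5 − 2.5(ps − 49) = 696 - 2.5ps. Setting this equal to supply: 696 - 2.5ps = -427.5 + 4.5ps, so ps = 160.5.
Buyers pay pb = 160.5 − 49 = 111.5; q' = -427.5 + 4.5·160.5 = 294.75.

q' = 294.75; buyers pay £111.5; sellers receive £160.5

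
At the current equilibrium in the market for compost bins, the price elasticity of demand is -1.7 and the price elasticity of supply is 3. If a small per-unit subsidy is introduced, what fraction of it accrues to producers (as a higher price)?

For a small subsidy around the equilibrium, the benefit split depends on the relative slopes, which at a point are proportional to the elasticities.
Buyer share = εs/(εs + |εd|) = 3/(3 + 1.7) = 30/47; seller share = |εd|/(εs + |εd|) = 17/47.
So producers capture 17/47 of the subsidy.

Producer share = 17/47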